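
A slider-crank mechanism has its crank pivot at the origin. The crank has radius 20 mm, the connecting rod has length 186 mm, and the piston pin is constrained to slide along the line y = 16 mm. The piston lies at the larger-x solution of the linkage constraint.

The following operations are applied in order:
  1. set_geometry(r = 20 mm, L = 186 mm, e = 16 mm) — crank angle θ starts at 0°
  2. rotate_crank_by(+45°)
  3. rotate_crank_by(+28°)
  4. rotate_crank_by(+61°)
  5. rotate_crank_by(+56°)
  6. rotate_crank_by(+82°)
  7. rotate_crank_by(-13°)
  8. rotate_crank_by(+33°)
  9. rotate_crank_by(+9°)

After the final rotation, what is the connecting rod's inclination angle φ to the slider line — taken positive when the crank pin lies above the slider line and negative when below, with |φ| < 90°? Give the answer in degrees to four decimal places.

set_geometry: r = 20 mm, L = 186 mm, e = 16 mm; θ ← 0°
rotate_crank_by(+45°): θ ← 0° +45° = 45°
rotate_crank_by(+28°): θ ← 45° +28° = 73°
rotate_crank_by(+61°): θ ← 73° +61° = 134°
rotate_crank_by(+56°): θ ← 134° +56° = 190°
rotate_crank_by(+82°): θ ← 190° +82° = 272°
rotate_crank_by(-13°): θ ← 272° -13° = 259°
rotate_crank_by(+33°): θ ← 259° +33° = 292°
rotate_crank_by(+9°): θ ← 292° +9° = 301°
crank pin P = (r cos θ, r sin θ) = (10.300761, -17.143346)
h = r sin θ − e = -17.143346 − 16 = -33.143346
sin φ = h / L = -33.143346 / 186 = -0.17819003
φ = arcsin(-0.17819003) = -10.264352°

-10.2644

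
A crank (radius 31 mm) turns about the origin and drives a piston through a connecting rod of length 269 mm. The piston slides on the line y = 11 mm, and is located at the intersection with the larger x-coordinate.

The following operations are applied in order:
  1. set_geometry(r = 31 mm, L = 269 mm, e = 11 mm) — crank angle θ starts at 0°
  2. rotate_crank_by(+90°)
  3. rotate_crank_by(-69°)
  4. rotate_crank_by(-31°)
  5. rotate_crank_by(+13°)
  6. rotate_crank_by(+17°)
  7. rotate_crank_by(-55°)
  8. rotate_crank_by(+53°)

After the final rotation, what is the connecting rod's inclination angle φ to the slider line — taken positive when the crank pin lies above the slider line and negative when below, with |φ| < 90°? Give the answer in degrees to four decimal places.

set_geometry: r = 31 mm, L = 269 mm, e = 11 mm; θ ← 0°
rotate_crank_by(+90°): θ ← 0° +90° = 90°
rotate_crank_by(-69°): θ ← 90° -69° = 21°
rotate_crank_by(-31°): θ ← 21° -31° = -10°
rotate_crank_by(+13°): θ ← -10° +13° = 3°
rotate_crank_by(+17°): θ ← 3° +17° = 20°
rotate_crank_by(-55°): θ ← 20° -55° = -35°
rotate_crank_by(+53°): θ ← -35° +53° = 18°
crank pin P = (r cos θ, r sin θ) = (29.482752, 9.579527)
h = r sin θ − e = 9.579527 − 11 = -1.420473
sin φ = h / L = -1.420473 / 269 = -0.00528057
φ = arcsin(-0.00528057) = -0.302556°

-0.3026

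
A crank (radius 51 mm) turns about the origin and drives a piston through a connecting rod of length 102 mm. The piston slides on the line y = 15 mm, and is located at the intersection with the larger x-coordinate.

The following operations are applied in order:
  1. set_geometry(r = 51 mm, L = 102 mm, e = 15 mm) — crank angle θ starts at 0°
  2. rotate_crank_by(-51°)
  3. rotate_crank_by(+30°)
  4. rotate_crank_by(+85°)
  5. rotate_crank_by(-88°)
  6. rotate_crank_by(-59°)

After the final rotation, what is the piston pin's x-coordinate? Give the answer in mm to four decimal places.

set_geometry: r = 51 mm, L = 102 mm, e = 15 mm; θ ← 0°
rotate_crank_by(-51°): θ ← 0° -51° = -51°
rotate_crank_by(+30°): θ ← -51° +30° = -21°
rotate_crank_by(+85°): θ ← -21° +85° = 64°
rotate_crank_by(-88°): θ ← 64° -88° = -24°
rotate_crank_by(-59°): θ ← -24° -59° = -83°
crank pin P = (r cos θ, r sin θ) = (6.215337, -50.619854)
h = r sin θ − e = -50.619854 − 15 = -65.619854
x = r cos θ + √(L² − h²) = 6.215337 + √(10404.0 − 4305.9652) = 6.215337 + 78.089915 = 84.305251

84.3053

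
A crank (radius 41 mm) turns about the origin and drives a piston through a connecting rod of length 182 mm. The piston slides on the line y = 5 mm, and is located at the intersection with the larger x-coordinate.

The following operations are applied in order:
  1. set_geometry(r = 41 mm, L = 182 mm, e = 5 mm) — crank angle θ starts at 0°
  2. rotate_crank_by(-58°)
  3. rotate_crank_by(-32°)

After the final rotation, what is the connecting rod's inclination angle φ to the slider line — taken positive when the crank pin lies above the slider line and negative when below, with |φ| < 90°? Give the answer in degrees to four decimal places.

set_geometry: r = 41 mm, L = 182 mm, e = 5 mm; θ ← 0°
rotate_crank_by(-58°): θ ← 0° -58° = -58°
rotate_crank_by(-32°): θ ← -58° -32° = -90°
crank pin P = (r cos θ, r sin θ) = (0.000000, -41.000000)
h = r sin θ − e = -41.000000 − 5 = -46.000000
sin φ = h / L = -46.000000 / 182 = -0.25274725
φ = arcsin(-0.25274725) = -14.640140°

-14.6401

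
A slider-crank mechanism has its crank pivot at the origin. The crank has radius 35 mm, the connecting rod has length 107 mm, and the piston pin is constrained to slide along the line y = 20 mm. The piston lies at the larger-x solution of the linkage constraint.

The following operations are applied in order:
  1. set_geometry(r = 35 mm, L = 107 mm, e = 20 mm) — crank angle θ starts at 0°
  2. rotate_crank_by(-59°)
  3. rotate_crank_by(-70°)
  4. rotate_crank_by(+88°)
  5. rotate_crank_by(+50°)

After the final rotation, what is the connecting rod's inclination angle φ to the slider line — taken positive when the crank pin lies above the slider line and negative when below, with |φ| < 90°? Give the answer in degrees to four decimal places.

set_geometry: r = 35 mm, L = 107 mm, e = 20 mm; θ ← 0°
rotate_crank_by(-59°): θ ← 0° -59° = -59°
rotate_crank_by(-70°): θ ← -59° -70° = -129°
rotate_crank_by(+88°): θ ← -129° +88° = -41°
rotate_crank_by(+50°): θ ← -41° +50° = 9°
crank pin P = (r cos θ, r sin θ) = (34.569092, 5.475206)
h = r sin θ − e = 5.475206 − 20 = -14.524794
sin φ = h / L = -14.524794 / 107 = -0.13574574
φ = arcsin(-0.13574574) = -7.801744°

-7.8017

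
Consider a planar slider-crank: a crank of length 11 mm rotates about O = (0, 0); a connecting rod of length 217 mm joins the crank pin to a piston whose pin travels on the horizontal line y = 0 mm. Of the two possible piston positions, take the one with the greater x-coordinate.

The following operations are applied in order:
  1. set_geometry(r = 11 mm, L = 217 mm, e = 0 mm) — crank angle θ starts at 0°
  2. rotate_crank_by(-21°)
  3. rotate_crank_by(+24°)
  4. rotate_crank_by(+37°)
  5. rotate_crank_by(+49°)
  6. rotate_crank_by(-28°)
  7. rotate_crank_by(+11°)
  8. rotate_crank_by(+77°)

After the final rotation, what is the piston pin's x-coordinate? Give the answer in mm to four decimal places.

207.4972

set_geometry: r = 11 mm, L = 217 mm, e = 0 mm; θ ← 0°
rotate_crank_by(-21°): θ ← 0° -21° = -21°
rotate_crank_by(+24°): θ ← -21° +24° = 3°
rotate_crank_by(+37°): θ ← 3° +37° = 40°
rotate_crank_by(+49°): θ ← 40° +49° = 89°
rotate_crank_by(-28°): θ ← 89° -28° = 61°
rotate_crank_by(+11°): θ ← 61° +11° = 72°
rotate_crank_by(+77°): θ ← 72° +77° = 149°
crank pin P = (r cos θ, r sin θ) = (-9.428840, 5.665419)
h = r sin θ − e = 5.665419 − 0 = 5.665419
x = r cos θ + √(L² − h²) = -9.428840 + √(47089.0 − 32.0970) = -9.428840 + 216.926031 = 207.497191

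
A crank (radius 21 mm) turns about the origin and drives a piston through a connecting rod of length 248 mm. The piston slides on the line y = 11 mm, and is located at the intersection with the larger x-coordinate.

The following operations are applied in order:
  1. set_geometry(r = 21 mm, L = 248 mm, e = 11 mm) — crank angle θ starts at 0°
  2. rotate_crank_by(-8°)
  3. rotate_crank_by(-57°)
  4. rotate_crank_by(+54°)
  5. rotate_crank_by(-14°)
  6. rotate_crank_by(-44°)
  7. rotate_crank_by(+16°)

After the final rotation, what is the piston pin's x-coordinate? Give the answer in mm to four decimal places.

259.0783

set_geometry: r = 21 mm, L = 248 mm, e = 11 mm; θ ← 0°
rotate_crank_by(-8°): θ ← 0° -8° = -8°
rotate_crank_by(-57°): θ ← -8° -57° = -65°
rotate_crank_by(+54°): θ ← -65° +54° = -11°
rotate_crank_by(-14°): θ ← -11° -14° = -25°
rotate_crank_by(-44°): θ ← -25° -44° = -69°
rotate_crank_by(+16°): θ ← -69° +16° = -53°
crank pin P = (r cos θ, r sin θ) = (12.638115, -16.771346)
h = r sin θ − e = -16.771346 − 11 = -27.771346
x = r cos θ + √(L² − h²) = 12.638115 + √(61504.0 − 771.2476) = 12.638115 + 246.440160 = 259.078275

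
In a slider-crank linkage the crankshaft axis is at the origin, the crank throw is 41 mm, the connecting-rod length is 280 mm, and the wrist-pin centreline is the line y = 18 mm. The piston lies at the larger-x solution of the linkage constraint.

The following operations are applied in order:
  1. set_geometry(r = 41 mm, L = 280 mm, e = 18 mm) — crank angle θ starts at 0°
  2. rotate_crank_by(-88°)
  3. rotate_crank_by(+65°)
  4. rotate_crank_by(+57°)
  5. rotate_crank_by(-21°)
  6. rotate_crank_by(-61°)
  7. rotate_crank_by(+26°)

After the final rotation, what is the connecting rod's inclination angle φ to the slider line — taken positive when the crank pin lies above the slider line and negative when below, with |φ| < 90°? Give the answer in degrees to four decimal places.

-6.8424

set_geometry: r = 41 mm, L = 280 mm, e = 18 mm; θ ← 0°
rotate_crank_by(-88°): θ ← 0° -88° = -88°
rotate_crank_by(+65°): θ ← -88° +65° = -23°
rotate_crank_by(+57°): θ ← -23° +57° = 34°
rotate_crank_by(-21°): θ ← 34° -21° = 13°
rotate_crank_by(-61°): θ ← 13° -61° = -48°
rotate_crank_by(+26°): θ ← -48° +26° = -22°
crank pin P = (r cos θ, r sin θ) = (38.014538, -15.358870)
h = r sin θ − e = -15.358870 − 18 = -33.358870
sin φ = h / L = -33.358870 / 280 = -0.11913882
φ = arcsin(-0.11913882) = -6.842404°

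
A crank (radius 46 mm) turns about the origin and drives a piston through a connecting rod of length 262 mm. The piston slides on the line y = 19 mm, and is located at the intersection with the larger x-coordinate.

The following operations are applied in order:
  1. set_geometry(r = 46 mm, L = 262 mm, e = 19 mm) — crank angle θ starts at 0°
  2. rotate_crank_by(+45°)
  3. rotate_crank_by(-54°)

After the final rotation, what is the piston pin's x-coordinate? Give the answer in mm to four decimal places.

306.1208

set_geometry: r = 46 mm, L = 262 mm, e = 19 mm; θ ← 0°
rotate_crank_by(+45°): θ ← 0° +45° = 45°
rotate_crank_by(-54°): θ ← 45° -54° = -9°
crank pin P = (r cos θ, r sin θ) = (45.433664, -7.195985)
h = r sin θ − e = -7.195985 − 19 = -26.195985
x = r cos θ + √(L² − h²) = 45.433664 + √(68644.0 − 686.2297) = 45.433664 + 260.687112 = 306.120776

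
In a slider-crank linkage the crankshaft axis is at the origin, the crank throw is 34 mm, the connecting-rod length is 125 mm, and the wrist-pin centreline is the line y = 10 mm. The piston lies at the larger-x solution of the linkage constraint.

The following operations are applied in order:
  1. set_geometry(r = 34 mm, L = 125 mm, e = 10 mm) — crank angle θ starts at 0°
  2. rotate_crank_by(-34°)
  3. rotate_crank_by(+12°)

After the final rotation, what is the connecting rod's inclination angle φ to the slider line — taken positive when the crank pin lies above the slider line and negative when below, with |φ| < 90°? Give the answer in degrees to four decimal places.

-10.4800

set_geometry: r = 34 mm, L = 125 mm, e = 10 mm; θ ← 0°
rotate_crank_by(-34°): θ ← 0° -34° = -34°
rotate_crank_by(+12°): θ ← -34° +12° = -22°
crank pin P = (r cos θ, r sin θ) = (31.524251, -12.736624)
h = r sin θ − e = -12.736624 − 10 = -22.736624
sin φ = h / L = -22.736624 / 125 = -0.18189299
φ = arcsin(-0.18189299) = -10.480041°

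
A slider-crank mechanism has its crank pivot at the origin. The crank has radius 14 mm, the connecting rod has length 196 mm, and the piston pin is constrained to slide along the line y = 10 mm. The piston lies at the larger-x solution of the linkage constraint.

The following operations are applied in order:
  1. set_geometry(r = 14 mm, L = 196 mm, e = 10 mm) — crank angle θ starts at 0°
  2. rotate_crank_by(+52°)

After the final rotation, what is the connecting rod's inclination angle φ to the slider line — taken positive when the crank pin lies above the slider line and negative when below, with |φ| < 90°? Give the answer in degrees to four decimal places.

0.3017

set_geometry: r = 14 mm, L = 196 mm, e = 10 mm; θ ← 0°
rotate_crank_by(+52°): θ ← 0° +52° = 52°
crank pin P = (r cos θ, r sin θ) = (8.619261, 11.032151)
h = r sin θ − e = 11.032151 − 10 = 1.032151
sin φ = h / L = 1.032151 / 196 = 0.00526607
φ = arcsin(0.00526607) = 0.301725°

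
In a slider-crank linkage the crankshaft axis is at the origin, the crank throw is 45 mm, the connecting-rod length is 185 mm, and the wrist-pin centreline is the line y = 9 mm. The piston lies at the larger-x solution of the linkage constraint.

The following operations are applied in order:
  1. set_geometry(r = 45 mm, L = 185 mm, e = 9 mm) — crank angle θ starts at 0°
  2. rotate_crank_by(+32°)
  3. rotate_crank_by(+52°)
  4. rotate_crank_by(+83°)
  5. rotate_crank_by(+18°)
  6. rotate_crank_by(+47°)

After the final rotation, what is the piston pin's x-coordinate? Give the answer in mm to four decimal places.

set_geometry: r = 45 mm, L = 185 mm, e = 9 mm; θ ← 0°
rotate_crank_by(+32°): θ ← 0° +32° = 32°
rotate_crank_by(+52°): θ ← 32° +52° = 84°
rotate_crank_by(+83°): θ ← 84° +83° = 167°
rotate_crank_by(+18°): θ ← 167° +18° = 185°
rotate_crank_by(+47°): θ ← 185° +47° = 232°
crank pin P = (r cos θ, r sin θ) = (-27.704766, -35.460484)
h = r sin θ − e = -35.460484 − 9 = -44.460484
x = r cos θ + √(L² − h²) = -27.704766 + √(34225.0 − 1976.7346) = -27.704766 + 179.578020 = 151.873254

151.8733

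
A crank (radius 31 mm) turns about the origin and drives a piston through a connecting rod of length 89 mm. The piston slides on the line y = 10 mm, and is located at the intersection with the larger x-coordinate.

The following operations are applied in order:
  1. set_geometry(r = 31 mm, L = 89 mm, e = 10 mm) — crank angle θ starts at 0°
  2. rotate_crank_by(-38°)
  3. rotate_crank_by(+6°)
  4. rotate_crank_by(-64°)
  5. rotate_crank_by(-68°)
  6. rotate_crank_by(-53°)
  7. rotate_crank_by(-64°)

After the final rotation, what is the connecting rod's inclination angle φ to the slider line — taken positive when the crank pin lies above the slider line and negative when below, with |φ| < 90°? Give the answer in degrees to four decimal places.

13.2709

set_geometry: r = 31 mm, L = 89 mm, e = 10 mm; θ ← 0°
rotate_crank_by(-38°): θ ← 0° -38° = -38°
rotate_crank_by(+6°): θ ← -38° +6° = -32°
rotate_crank_by(-64°): θ ← -32° -64° = -96°
rotate_crank_by(-68°): θ ← -96° -68° = -164°
rotate_crank_by(-53°): θ ← -164° -53° = -217°
rotate_crank_by(-64°): θ ← -217° -64° = -281°
crank pin P = (r cos θ, r sin θ) = (5.915079, 30.430443)
h = r sin θ − e = 30.430443 − 10 = 20.430443
sin φ = h / L = 20.430443 / 89 = 0.22955554
φ = arcsin(0.22955554) = 13.270906°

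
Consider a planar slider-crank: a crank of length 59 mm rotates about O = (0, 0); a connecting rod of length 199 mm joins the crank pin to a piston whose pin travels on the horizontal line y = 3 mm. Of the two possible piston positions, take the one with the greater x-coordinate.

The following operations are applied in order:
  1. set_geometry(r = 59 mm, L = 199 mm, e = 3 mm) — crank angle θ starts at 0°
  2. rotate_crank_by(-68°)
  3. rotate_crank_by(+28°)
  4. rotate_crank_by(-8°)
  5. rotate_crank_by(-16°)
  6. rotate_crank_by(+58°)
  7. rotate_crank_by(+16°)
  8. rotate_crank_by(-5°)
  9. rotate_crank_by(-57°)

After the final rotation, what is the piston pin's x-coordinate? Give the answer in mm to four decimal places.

229.0712

set_geometry: r = 59 mm, L = 199 mm, e = 3 mm; θ ← 0°
rotate_crank_by(-68°): θ ← 0° -68° = -68°
rotate_crank_by(+28°): θ ← -68° +28° = -40°
rotate_crank_by(-8°): θ ← -40° -8° = -48°
rotate_crank_by(-16°): θ ← -48° -16° = -64°
rotate_crank_by(+58°): θ ← -64° +58° = -6°
rotate_crank_by(+16°): θ ← -6° +16° = 10°
rotate_crank_by(-5°): θ ← 10° -5° = 5°
rotate_crank_by(-57°): θ ← 5° -57° = -52°
crank pin P = (r cos θ, r sin θ) = (36.324027, -46.492634)
h = r sin θ − e = -46.492634 − 3 = -49.492634
x = r cos θ + √(L² − h²) = 36.324027 + √(39601.0 − 2449.5209) = 36.324027 + 192.747190 = 229.071217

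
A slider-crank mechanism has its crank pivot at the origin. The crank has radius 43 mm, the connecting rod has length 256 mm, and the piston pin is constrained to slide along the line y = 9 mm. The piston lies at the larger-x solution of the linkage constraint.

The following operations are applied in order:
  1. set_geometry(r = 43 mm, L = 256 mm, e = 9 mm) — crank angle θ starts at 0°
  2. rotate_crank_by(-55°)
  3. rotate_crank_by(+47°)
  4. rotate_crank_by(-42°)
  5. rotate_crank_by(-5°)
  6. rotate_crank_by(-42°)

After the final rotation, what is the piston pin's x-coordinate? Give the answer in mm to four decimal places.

245.4890

set_geometry: r = 43 mm, L = 256 mm, e = 9 mm; θ ← 0°
rotate_crank_by(-55°): θ ← 0° -55° = -55°
rotate_crank_by(+47°): θ ← -55° +47° = -8°
rotate_crank_by(-42°): θ ← -8° -42° = -50°
rotate_crank_by(-5°): θ ← -50° -5° = -55°
rotate_crank_by(-42°): θ ← -55° -42° = -97°
crank pin P = (r cos θ, r sin θ) = (-5.240382, -42.679485)
h = r sin θ − e = -42.679485 − 9 = -51.679485
x = r cos θ + √(L² − h²) = -5.240382 + √(65536.0 − 2670.7691) = -5.240382 + 250.729398 = 245.489016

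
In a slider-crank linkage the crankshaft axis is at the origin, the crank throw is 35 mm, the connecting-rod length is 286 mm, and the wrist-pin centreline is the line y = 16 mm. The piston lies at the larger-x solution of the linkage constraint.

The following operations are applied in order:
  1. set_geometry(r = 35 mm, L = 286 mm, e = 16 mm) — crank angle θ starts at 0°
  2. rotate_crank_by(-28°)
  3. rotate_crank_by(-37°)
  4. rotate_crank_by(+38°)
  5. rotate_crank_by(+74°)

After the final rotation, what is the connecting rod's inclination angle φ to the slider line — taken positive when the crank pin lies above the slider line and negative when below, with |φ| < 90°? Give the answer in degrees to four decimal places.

1.9231

set_geometry: r = 35 mm, L = 286 mm, e = 16 mm; θ ← 0°
rotate_crank_by(-28°): θ ← 0° -28° = -28°
rotate_crank_by(-37°): θ ← -28° -37° = -65°
rotate_crank_by(+38°): θ ← -65° +38° = -27°
rotate_crank_by(+74°): θ ← -27° +74° = 47°
crank pin P = (r cos θ, r sin θ) = (23.869943, 25.597380)
h = r sin θ − e = 25.597380 − 16 = 9.597380
sin φ = h / L = 9.597380 / 286 = 0.03355727
φ = arcsin(0.03355727) = 1.923051°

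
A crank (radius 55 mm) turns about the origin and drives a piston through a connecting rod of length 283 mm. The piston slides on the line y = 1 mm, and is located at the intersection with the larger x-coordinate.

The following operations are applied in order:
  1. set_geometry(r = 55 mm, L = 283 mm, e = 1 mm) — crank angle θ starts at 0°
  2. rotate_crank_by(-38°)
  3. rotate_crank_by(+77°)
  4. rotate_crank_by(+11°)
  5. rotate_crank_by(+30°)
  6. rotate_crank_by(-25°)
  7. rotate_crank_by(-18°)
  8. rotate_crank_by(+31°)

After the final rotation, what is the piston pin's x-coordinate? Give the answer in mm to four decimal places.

set_geometry: r = 55 mm, L = 283 mm, e = 1 mm; θ ← 0°
rotate_crank_by(-38°): θ ← 0° -38° = -38°
rotate_crank_by(+77°): θ ← -38° +77° = 39°
rotate_crank_by(+11°): θ ← 39° +11° = 50°
rotate_crank_by(+30°): θ ← 50° +30° = 80°
rotate_crank_by(-25°): θ ← 80° -25° = 55°
rotate_crank_by(-18°): θ ← 55° -18° = 37°
rotate_crank_by(+31°): θ ← 37° +31° = 68°
crank pin P = (r cos θ, r sin θ) = (20.603363, 50.995112)
h = r sin θ − e = 50.995112 − 1 = 49.995112
x = r cos θ + √(L² − h²) = 20.603363 + √(80089.0 − 2499.5112) = 20.603363 + 278.548898 = 299.152261

299.1523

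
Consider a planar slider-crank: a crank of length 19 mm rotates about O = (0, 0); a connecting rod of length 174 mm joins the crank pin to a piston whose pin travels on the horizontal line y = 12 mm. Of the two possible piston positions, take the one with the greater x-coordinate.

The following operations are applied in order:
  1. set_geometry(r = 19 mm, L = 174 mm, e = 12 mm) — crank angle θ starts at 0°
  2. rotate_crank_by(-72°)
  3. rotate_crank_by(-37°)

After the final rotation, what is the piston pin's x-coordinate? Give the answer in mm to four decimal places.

set_geometry: r = 19 mm, L = 174 mm, e = 12 mm; θ ← 0°
rotate_crank_by(-72°): θ ← 0° -72° = -72°
rotate_crank_by(-37°): θ ← -72° -37° = -109°
crank pin P = (r cos θ, r sin θ) = (-6.185795, -17.964853)
h = r sin θ − e = -17.964853 − 12 = -29.964853
x = r cos θ + √(L² − h²) = -6.185795 + √(30276.0 − 897.8924) = -6.185795 + 171.400431 = 165.214636

165.2146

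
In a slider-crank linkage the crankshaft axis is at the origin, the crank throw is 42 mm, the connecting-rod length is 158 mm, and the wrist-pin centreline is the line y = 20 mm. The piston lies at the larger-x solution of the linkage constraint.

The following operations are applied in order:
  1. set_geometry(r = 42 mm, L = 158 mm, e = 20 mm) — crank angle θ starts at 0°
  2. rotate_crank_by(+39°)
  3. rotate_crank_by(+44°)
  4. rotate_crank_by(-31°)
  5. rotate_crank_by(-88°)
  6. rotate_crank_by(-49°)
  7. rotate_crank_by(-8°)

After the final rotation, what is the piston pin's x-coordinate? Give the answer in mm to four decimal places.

143.1536

set_geometry: r = 42 mm, L = 158 mm, e = 20 mm; θ ← 0°
rotate_crank_by(+39°): θ ← 0° +39° = 39°
rotate_crank_by(+44°): θ ← 39° +44° = 83°
rotate_crank_by(-31°): θ ← 83° -31° = 52°
rotate_crank_by(-88°): θ ← 52° -88° = -36°
rotate_crank_by(-49°): θ ← -36° -49° = -85°
rotate_crank_by(-8°): θ ← -85° -8° = -93°
crank pin P = (r cos θ, r sin θ) = (-2.198110, -41.942440)
h = r sin θ − e = -41.942440 − 20 = -61.942440
x = r cos θ + √(L² − h²) = -2.198110 + √(24964.0 − 3836.8659) = -2.198110 + 145.351760 = 143.153650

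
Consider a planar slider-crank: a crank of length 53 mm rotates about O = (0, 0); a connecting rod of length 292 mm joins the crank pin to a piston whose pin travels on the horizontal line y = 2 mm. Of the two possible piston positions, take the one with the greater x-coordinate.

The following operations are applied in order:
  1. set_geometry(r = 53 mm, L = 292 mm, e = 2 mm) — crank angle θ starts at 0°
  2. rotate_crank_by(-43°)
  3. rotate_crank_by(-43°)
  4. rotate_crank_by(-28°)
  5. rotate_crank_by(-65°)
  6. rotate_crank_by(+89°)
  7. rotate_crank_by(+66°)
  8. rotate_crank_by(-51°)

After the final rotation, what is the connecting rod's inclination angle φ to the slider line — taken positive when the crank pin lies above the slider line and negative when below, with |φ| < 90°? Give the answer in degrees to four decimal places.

-10.4963

set_geometry: r = 53 mm, L = 292 mm, e = 2 mm; θ ← 0°
rotate_crank_by(-43°): θ ← 0° -43° = -43°
rotate_crank_by(-43°): θ ← -43° -43° = -86°
rotate_crank_by(-28°): θ ← -86° -28° = -114°
rotate_crank_by(-65°): θ ← -114° -65° = -179°
rotate_crank_by(+89°): θ ← -179° +89° = -90°
rotate_crank_by(+66°): θ ← -90° +66° = -24°
rotate_crank_by(-51°): θ ← -24° -51° = -75°
crank pin P = (r cos θ, r sin θ) = (13.717409, -51.194069)
h = r sin θ − e = -51.194069 − 2 = -53.194069
sin φ = h / L = -53.194069 / 292 = -0.18217147
φ = arcsin(-0.18217147) = -10.496267°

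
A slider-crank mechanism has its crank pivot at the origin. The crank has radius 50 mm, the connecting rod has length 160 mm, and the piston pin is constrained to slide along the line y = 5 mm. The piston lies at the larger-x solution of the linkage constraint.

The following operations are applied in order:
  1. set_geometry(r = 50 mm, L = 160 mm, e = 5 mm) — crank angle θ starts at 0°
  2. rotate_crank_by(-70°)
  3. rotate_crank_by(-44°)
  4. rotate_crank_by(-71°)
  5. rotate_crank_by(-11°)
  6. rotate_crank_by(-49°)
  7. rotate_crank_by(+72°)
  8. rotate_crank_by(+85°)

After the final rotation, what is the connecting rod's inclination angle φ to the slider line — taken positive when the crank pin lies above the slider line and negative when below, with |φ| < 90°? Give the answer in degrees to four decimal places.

-20.0939

set_geometry: r = 50 mm, L = 160 mm, e = 5 mm; θ ← 0°
rotate_crank_by(-70°): θ ← 0° -70° = -70°
rotate_crank_by(-44°): θ ← -70° -44° = -114°
rotate_crank_by(-71°): θ ← -114° -71° = -185°
rotate_crank_by(-11°): θ ← -185° -11° = -196°
rotate_crank_by(-49°): θ ← -196° -49° = -245°
rotate_crank_by(+72°): θ ← -245° +72° = -173°
rotate_crank_by(+85°): θ ← -173° +85° = -88°
crank pin P = (r cos θ, r sin θ) = (1.744975, -49.969541)
h = r sin θ − e = -49.969541 − 5 = -54.969541
sin φ = h / L = -54.969541 / 160 = -0.34355963
φ = arcsin(-0.34355963) = -20.093895°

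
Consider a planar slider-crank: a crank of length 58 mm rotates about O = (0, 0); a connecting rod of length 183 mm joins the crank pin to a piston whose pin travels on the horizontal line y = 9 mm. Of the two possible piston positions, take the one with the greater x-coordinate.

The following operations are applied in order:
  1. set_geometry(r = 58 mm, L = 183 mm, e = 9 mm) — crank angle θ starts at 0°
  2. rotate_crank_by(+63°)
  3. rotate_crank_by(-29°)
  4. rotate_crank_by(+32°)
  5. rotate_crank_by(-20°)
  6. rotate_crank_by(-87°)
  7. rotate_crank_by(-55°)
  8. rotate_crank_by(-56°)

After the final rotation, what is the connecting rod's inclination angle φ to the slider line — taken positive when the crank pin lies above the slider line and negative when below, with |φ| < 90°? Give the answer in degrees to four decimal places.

set_geometry: r = 58 mm, L = 183 mm, e = 9 mm; θ ← 0°
rotate_crank_by(+63°): θ ← 0° +63° = 63°
rotate_crank_by(-29°): θ ← 63° -29° = 34°
rotate_crank_by(+32°): θ ← 34° +32° = 66°
rotate_crank_by(-20°): θ ← 66° -20° = 46°
rotate_crank_by(-87°): θ ← 46° -87° = -41°
rotate_crank_by(-55°): θ ← -41° -55° = -96°
rotate_crank_by(-56°): θ ← -96° -56° = -152°
crank pin P = (r cos θ, r sin θ) = (-51.210960, -27.229351)
h = r sin θ − e = -27.229351 − 9 = -36.229351
sin φ = h / L = -36.229351 / 183 = -0.19797459
φ = arcsin(-0.19797459) = -11.418544°

-11.4185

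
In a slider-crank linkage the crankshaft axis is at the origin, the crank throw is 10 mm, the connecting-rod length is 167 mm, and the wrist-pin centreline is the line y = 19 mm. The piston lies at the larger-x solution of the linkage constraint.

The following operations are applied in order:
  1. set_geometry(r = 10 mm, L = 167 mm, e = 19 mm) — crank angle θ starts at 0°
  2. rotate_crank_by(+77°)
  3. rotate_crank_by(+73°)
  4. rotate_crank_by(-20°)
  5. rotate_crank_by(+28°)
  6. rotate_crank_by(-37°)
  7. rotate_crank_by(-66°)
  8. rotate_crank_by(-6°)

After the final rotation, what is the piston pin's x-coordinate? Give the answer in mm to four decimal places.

173.1674

set_geometry: r = 10 mm, L = 167 mm, e = 19 mm; θ ← 0°
rotate_crank_by(+77°): θ ← 0° +77° = 77°
rotate_crank_by(+73°): θ ← 77° +73° = 150°
rotate_crank_by(-20°): θ ← 150° -20° = 130°
rotate_crank_by(+28°): θ ← 130° +28° = 158°
rotate_crank_by(-37°): θ ← 158° -37° = 121°
rotate_crank_by(-66°): θ ← 121° -66° = 55°
rotate_crank_by(-6°): θ ← 55° -6° = 49°
crank pin P = (r cos θ, r sin θ) = (6.560590, 7.547096)
h = r sin θ − e = 7.547096 − 19 = -11.452904
x = r cos θ + √(L² − h²) = 6.560590 + √(27889.0 − 131.1690) = 6.560590 + 166.606816 = 173.167406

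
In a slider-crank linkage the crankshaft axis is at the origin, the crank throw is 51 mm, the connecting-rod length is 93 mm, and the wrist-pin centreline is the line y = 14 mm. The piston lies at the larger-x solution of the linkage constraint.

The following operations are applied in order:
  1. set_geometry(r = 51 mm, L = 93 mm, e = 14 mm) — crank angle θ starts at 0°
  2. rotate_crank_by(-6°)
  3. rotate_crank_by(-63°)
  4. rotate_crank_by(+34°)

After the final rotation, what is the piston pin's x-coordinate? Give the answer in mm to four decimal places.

set_geometry: r = 51 mm, L = 93 mm, e = 14 mm; θ ← 0°
rotate_crank_by(-6°): θ ← 0° -6° = -6°
rotate_crank_by(-63°): θ ← -6° -63° = -69°
rotate_crank_by(+34°): θ ← -69° +34° = -35°
crank pin P = (r cos θ, r sin θ) = (41.776754, -29.252398)
h = r sin θ − e = -29.252398 − 14 = -43.252398
x = r cos θ + √(L² − h²) = 41.776754 + √(8649.0 − 1870.7700) = 41.776754 + 82.330007 = 124.106761

124.1068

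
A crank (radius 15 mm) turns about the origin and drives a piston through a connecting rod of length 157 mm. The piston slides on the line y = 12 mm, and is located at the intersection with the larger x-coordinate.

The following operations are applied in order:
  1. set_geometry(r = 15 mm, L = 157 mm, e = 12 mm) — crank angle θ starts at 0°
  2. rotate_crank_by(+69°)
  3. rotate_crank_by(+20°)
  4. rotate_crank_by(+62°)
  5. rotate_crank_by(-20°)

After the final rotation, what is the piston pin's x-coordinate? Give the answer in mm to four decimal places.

set_geometry: r = 15 mm, L = 157 mm, e = 12 mm; θ ← 0°
rotate_crank_by(+69°): θ ← 0° +69° = 69°
rotate_crank_by(+20°): θ ← 69° +20° = 89°
rotate_crank_by(+62°): θ ← 89° +62° = 151°
rotate_crank_by(-20°): θ ← 151° -20° = 131°
crank pin P = (r cos θ, r sin θ) = (-9.840885, 11.320644)
h = r sin θ − e = 11.320644 − 12 = -0.679356
x = r cos θ + √(L² − h²) = -9.840885 + √(24649.0 − 0.4615) = -9.840885 + 156.998530 = 147.157645

147.1576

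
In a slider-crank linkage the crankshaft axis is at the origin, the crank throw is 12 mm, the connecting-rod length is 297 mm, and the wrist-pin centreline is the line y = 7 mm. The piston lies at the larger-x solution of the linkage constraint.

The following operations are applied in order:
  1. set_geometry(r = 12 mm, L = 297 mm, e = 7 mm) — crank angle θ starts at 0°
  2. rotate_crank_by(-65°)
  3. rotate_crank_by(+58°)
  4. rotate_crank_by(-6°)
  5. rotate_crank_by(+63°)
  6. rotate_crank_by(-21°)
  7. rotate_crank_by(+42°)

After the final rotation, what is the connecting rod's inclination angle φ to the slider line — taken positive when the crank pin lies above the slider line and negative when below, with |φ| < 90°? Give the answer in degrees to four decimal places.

set_geometry: r = 12 mm, L = 297 mm, e = 7 mm; θ ← 0°
rotate_crank_by(-65°): θ ← 0° -65° = -65°
rotate_crank_by(+58°): θ ← -65° +58° = -7°
rotate_crank_by(-6°): θ ← -7° -6° = -13°
rotate_crank_by(+63°): θ ← -13° +63° = 50°
rotate_crank_by(-21°): θ ← 50° -21° = 29°
rotate_crank_by(+42°): θ ← 29° +42° = 71°
crank pin P = (r cos θ, r sin θ) = (3.906818, 11.346223)
h = r sin θ − e = 11.346223 − 7 = 4.346223
sin φ = h / L = 4.346223 / 297 = 0.01463375
φ = arcsin(0.01463375) = 0.838482°

0.8385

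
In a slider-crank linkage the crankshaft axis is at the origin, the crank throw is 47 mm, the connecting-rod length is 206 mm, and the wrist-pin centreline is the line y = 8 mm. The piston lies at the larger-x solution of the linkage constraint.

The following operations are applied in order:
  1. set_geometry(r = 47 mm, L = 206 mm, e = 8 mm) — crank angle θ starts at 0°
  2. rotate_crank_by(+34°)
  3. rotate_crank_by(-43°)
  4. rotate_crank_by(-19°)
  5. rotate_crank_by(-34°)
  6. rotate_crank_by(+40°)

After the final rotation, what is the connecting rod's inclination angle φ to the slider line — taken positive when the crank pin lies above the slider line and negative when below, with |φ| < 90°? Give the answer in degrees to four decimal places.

-7.1405

set_geometry: r = 47 mm, L = 206 mm, e = 8 mm; θ ← 0°
rotate_crank_by(+34°): θ ← 0° +34° = 34°
rotate_crank_by(-43°): θ ← 34° -43° = -9°
rotate_crank_by(-19°): θ ← -9° -19° = -28°
rotate_crank_by(-34°): θ ← -28° -34° = -62°
rotate_crank_by(+40°): θ ← -62° +40° = -22°
crank pin P = (r cos θ, r sin θ) = (43.577641, -17.606510)
h = r sin θ − e = -17.606510 − 8 = -25.606510
sin φ = h / L = -25.606510 / 206 = -0.12430345
φ = arcsin(-0.12430345) = -7.140532°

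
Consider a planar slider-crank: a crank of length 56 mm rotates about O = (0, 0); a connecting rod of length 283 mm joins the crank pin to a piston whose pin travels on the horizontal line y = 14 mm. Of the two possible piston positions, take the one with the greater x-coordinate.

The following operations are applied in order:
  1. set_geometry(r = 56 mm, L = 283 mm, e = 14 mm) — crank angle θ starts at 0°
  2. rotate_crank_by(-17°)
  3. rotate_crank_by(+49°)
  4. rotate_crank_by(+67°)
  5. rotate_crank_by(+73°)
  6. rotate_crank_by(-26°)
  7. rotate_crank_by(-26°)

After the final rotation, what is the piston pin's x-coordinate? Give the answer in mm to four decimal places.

252.8895

set_geometry: r = 56 mm, L = 283 mm, e = 14 mm; θ ← 0°
rotate_crank_by(-17°): θ ← 0° -17° = -17°
rotate_crank_by(+49°): θ ← -17° +49° = 32°
rotate_crank_by(+67°): θ ← 32° +67° = 99°
rotate_crank_by(+73°): θ ← 99° +73° = 172°
rotate_crank_by(-26°): θ ← 172° -26° = 146°
rotate_crank_by(-26°): θ ← 146° -26° = 120°
crank pin P = (r cos θ, r sin θ) = (-28.000000, 48.497423)
h = r sin θ − e = 48.497423 − 14 = 34.497423
x = r cos θ + √(L² − h²) = -28.000000 + √(80089.0 − 1190.0722) = -28.000000 + 280.889530 = 252.889530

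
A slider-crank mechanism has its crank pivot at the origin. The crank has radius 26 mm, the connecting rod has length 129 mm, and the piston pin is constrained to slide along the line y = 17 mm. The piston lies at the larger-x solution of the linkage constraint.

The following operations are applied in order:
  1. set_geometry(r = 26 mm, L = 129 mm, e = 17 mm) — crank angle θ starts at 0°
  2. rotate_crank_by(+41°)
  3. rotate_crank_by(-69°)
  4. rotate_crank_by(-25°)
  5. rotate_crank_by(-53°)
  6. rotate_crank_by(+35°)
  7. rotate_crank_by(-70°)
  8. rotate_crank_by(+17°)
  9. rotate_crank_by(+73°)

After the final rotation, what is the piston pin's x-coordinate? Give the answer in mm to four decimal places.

139.8805

set_geometry: r = 26 mm, L = 129 mm, e = 17 mm; θ ← 0°
rotate_crank_by(+41°): θ ← 0° +41° = 41°
rotate_crank_by(-69°): θ ← 41° -69° = -28°
rotate_crank_by(-25°): θ ← -28° -25° = -53°
rotate_crank_by(-53°): θ ← -53° -53° = -106°
rotate_crank_by(+35°): θ ← -106° +35° = -71°
rotate_crank_by(-70°): θ ← -71° -70° = -141°
rotate_crank_by(+17°): θ ← -141° +17° = -124°
rotate_crank_by(+73°): θ ← -124° +73° = -51°
crank pin P = (r cos θ, r sin θ) = (16.362330, -20.205795)
h = r sin θ − e = -20.205795 − 17 = -37.205795
x = r cos θ + √(L² − h²) = 16.362330 + √(16641.0 − 1384.2712) = 16.362330 + 123.518132 = 139.880462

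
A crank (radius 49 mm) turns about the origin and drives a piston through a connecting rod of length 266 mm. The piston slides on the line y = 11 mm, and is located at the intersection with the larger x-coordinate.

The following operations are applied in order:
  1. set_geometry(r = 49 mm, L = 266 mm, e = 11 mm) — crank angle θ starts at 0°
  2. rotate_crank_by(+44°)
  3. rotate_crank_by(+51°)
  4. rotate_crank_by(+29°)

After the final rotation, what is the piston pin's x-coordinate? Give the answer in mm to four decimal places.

set_geometry: r = 49 mm, L = 266 mm, e = 11 mm; θ ← 0°
rotate_crank_by(+44°): θ ← 0° +44° = 44°
rotate_crank_by(+51°): θ ← 44° +51° = 95°
rotate_crank_by(+29°): θ ← 95° +29° = 124°
crank pin P = (r cos θ, r sin θ) = (-27.400452, 40.622841)
h = r sin θ − e = 40.622841 − 11 = 29.622841
x = r cos θ + √(L² − h²) = -27.400452 + √(70756.0 − 877.5127) = -27.400452 + 264.345394 = 236.944942

236.9449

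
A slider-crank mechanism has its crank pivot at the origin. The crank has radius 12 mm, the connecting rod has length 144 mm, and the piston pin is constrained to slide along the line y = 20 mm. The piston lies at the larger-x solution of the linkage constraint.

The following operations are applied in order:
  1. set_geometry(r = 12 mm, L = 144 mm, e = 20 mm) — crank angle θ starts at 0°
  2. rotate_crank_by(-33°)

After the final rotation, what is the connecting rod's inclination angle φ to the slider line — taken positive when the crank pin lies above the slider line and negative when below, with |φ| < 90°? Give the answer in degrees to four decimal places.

-10.6189

set_geometry: r = 12 mm, L = 144 mm, e = 20 mm; θ ← 0°
rotate_crank_by(-33°): θ ← 0° -33° = -33°
crank pin P = (r cos θ, r sin θ) = (10.064047, -6.535668)
h = r sin θ − e = -6.535668 − 20 = -26.535668
sin φ = h / L = -26.535668 / 144 = -0.18427548
φ = arcsin(-0.18427548) = -10.618894°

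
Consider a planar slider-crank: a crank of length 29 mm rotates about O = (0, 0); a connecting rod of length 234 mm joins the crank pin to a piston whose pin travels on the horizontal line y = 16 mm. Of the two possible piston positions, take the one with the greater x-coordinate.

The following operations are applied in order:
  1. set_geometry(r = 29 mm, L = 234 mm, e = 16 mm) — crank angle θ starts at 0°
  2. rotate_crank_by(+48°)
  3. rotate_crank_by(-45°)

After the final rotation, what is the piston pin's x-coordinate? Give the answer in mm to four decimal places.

262.5117

set_geometry: r = 29 mm, L = 234 mm, e = 16 mm; θ ← 0°
rotate_crank_by(+48°): θ ← 0° +48° = 48°
rotate_crank_by(-45°): θ ← 48° -45° = 3°
crank pin P = (r cos θ, r sin θ) = (28.960257, 1.517743)
h = r sin θ − e = 1.517743 − 16 = -14.482257
x = r cos θ + √(L² − h²) = 28.960257 + √(54756.0 − 209.7358) = 28.960257 + 233.551417 = 262.511673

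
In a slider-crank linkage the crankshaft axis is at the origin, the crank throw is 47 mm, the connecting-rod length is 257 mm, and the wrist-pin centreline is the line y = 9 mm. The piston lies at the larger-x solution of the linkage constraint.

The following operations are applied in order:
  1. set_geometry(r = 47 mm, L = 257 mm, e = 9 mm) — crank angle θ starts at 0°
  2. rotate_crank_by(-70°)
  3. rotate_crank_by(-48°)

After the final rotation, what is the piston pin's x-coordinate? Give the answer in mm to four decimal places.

229.9247

set_geometry: r = 47 mm, L = 257 mm, e = 9 mm; θ ← 0°
rotate_crank_by(-70°): θ ← 0° -70° = -70°
rotate_crank_by(-48°): θ ← -70° -48° = -118°
crank pin P = (r cos θ, r sin θ) = (-22.065163, -41.498537)
h = r sin θ − e = -41.498537 − 9 = -50.498537
x = r cos θ + √(L² − h²) = -22.065163 + √(66049.0 − 2550.1022) = -22.065163 + 251.989876 = 229.924713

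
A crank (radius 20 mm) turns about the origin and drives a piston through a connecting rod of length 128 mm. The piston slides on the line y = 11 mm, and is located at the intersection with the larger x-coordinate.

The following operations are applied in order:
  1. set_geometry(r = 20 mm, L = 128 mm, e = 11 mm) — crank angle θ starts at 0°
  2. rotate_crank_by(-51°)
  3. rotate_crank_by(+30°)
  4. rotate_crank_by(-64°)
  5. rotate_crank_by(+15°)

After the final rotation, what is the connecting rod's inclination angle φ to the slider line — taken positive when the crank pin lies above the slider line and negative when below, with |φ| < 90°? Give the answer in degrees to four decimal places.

-13.4599

set_geometry: r = 20 mm, L = 128 mm, e = 11 mm; θ ← 0°
rotate_crank_by(-51°): θ ← 0° -51° = -51°
rotate_crank_by(+30°): θ ← -51° +30° = -21°
rotate_crank_by(-64°): θ ← -21° -64° = -85°
rotate_crank_by(+15°): θ ← -85° +15° = -70°
crank pin P = (r cos θ, r sin θ) = (6.840403, -18.793852)
h = r sin θ − e = -18.793852 − 11 = -29.793852
sin φ = h / L = -29.793852 / 128 = -0.23276447
φ = arcsin(-0.23276447) = -13.459883°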